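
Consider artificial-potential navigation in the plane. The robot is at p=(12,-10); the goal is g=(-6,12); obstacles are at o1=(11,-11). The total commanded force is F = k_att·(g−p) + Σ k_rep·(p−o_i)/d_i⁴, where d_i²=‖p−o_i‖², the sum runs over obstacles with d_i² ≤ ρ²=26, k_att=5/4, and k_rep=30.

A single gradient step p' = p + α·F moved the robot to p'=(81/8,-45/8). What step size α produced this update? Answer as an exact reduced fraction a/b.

α = 1/8

F_att = 5/4·(g−p) = 5/4·(-18,22) = (-22.5000,27.5000)
o1: d²=2 ≤ ρ²=26; F_rep = 30·(1,1)/2² = (7.5000,7.5000)
F = F_att + ΣF_rep = (-15.0000,35.0000)
Δp = p'−p = (-1.8750,4.3750); α = Δx/Fx = (-15/8) / (-15) = 1/8
check: Δy/Fy = (35/8) / (35) = 1/8 ✓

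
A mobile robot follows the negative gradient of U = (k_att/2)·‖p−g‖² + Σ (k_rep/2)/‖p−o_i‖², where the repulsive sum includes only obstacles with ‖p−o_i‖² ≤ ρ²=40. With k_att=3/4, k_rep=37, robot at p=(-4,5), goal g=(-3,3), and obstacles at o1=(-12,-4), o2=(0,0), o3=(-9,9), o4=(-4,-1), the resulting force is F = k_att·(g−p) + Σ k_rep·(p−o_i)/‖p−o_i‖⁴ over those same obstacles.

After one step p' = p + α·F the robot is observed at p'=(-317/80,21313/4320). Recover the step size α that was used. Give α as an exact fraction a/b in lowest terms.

F_att = 3/4·(g−p) = 3/4·(1,-2) = (0.7500,-1.5000)
o1: d²=145 > ρ²=40 → inactive
o2: d²=41 > ρ²=40 → inactive
o3: d²=41 > ρ²=40 → inactive
o4: d²=36 ≤ ρ²=40; F_rep = 37·(0,6)/36² = (0.0000,0.1713)
F = F_att + ΣF_rep = (0.7500,-1.3287)
Δp = p'−p = (0.0375,-0.0664); α = Δx/Fx = (3/80) / (3/4) = 1/20
check: Δy/Fy = (-287/4320) / (-287/216) = 1/20 ✓

α = 1/20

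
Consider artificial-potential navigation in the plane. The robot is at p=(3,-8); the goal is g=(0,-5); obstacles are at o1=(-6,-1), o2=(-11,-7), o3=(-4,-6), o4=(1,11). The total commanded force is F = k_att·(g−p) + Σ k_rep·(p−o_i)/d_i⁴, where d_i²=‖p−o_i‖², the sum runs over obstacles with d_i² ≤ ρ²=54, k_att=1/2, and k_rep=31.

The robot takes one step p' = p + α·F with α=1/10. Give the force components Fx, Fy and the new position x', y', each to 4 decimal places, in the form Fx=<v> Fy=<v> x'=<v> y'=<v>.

Fx=-1.4227 Fy=1.4779 x'=2.8577 y'=-7.8522

F_att = 1/2·(g−p) = 1/2·(-3,3) = (-1.5000,1.5000)
o1: d²=130 > ρ²=54 → inactive
o2: d²=197 > ρ²=54 → inactive
o3: d²=53 ≤ ρ²=54; F_rep = 31·(7,-2)/53² = (0.0773,-0.0221)
o4: d²=365 > ρ²=54 → inactive
F = F_att + ΣF_rep = (-1.4227,1.4779)
p' = p + 1/10·F = (2.8577,-7.8522)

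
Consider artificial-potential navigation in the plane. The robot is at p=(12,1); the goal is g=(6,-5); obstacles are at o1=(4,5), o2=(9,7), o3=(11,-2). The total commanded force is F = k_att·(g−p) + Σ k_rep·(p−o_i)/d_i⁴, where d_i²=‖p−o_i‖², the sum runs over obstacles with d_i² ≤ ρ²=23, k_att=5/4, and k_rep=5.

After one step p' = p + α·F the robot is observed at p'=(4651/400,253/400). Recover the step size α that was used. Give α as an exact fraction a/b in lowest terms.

F_att = 5/4·(g−p) = 5/4·(-6,-6) = (-7.5000,-7.5000)
o1: d²=80 > ρ²=23 → inactive
o2: d²=45 > ρ²=23 → inactive
o3: d²=10 ≤ ρ²=23; F_rep = 5·(1,3)/10² = (0.0500,0.1500)
F = F_att + ΣF_rep = (-7.4500,-7.3500)
Δp = p'−p = (-0.3725,-0.3675); α = Δx/Fx = (-149/400) / (-149/20) = 1/20
check: Δy/Fy = (-147/400) / (-147/20) = 1/20 ✓

α = 1/20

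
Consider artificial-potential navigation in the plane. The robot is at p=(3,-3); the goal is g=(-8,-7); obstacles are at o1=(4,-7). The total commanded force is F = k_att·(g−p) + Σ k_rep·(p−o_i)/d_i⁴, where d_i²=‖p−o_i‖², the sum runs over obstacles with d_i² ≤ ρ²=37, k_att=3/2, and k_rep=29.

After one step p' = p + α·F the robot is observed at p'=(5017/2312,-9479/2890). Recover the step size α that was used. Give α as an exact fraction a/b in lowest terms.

α = 1/20

F_att = 3/2·(g−p) = 3/2·(-11,-4) = (-16.5000,-6.0000)
o1: d²=17 ≤ ρ²=37; F_rep = 29·(-1,4)/17² = (-0.1003,0.4014)
F = F_att + ΣF_rep = (-16.6003,-5.5986)
Δp = p'−p = (-0.8300,-0.2799); α = Δx/Fx = (-1919/2312) / (-9595/578) = 1/20
check: Δy/Fy = (-809/2890) / (-1618/289) = 1/20 ✓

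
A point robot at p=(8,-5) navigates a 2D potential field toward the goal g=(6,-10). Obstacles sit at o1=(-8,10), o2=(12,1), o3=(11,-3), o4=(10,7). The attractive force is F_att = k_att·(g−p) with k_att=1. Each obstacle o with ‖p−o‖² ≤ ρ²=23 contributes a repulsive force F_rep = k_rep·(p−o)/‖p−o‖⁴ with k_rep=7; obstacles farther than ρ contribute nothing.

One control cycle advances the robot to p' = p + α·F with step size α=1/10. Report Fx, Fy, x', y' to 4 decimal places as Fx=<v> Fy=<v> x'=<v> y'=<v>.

Fx=-2.1243 Fy=-5.0828 x'=7.7876 y'=-5.5083

F_att = 1·(g−p) = 1·(-2,-5) = (-2.0000,-5.0000)
o1: d²=481 > ρ²=23 → inactive
o2: d²=52 > ρ²=23 → inactive
o3: d²=13 ≤ ρ²=23; F_rep = 7·(-3,-2)/13² = (-0.1243,-0.0828)
o4: d²=148 > ρ²=23 → inactive
F = F_att + ΣF_rep = (-2.1243,-5.0828)
p' = p + 1/10·F = (7.7876,-5.5083)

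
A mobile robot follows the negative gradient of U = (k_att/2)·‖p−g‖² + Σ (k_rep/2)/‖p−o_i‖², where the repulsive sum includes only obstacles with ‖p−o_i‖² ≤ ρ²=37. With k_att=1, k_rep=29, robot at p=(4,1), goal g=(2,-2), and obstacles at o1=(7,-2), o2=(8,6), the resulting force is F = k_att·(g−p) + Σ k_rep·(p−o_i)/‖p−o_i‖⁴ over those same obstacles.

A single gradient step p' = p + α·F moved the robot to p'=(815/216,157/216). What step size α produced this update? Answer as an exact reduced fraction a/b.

F_att = 1·(g−p) = 1·(-2,-3) = (-2.0000,-3.0000)
o1: d²=18 ≤ ρ²=37; F_rep = 29·(-3,3)/18² = (-0.2685,0.2685)
o2: d²=41 > ρ²=37 → inactive
F = F_att + ΣF_rep = (-2.2685,-2.7315)
Δp = p'−p = (-0.2269,-0.2731); α = Δx/Fx = (-49/216) / (-245/108) = 1/10
check: Δy/Fy = (-59/216) / (-295/108) = 1/10 ✓

α = 1/10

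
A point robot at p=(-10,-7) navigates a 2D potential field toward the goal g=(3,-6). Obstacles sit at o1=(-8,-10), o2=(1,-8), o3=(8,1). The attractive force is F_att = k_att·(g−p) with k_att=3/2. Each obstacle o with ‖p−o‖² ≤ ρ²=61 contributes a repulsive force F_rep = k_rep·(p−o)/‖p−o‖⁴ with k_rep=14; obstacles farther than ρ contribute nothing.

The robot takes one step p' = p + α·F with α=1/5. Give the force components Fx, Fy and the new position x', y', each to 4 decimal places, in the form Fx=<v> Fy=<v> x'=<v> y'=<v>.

F_att = 3/2·(g−p) = 3/2·(13,1) = (19.5000,1.5000)
o1: d²=13 ≤ ρ²=61; F_rep = 14·(-2,3)/13² = (-0.1657,0.2485)
o2: d²=122 > ρ²=61 → inactive
o3: d²=388 > ρ²=61 → inactive
F = F_att + ΣF_rep = (19.3343,1.7485)
p' = p + 1/5·F = (-6.1331,-6.6503)

Fx=19.3343 Fy=1.7485 x'=-6.1331 y'=-6.6503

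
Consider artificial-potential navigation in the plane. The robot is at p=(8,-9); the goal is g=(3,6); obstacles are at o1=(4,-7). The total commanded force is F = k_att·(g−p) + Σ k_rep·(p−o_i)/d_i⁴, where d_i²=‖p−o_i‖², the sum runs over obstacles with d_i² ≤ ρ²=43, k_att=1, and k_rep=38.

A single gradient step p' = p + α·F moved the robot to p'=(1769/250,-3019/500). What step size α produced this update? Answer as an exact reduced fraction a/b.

α = 1/5

F_att = 1·(g−p) = 1·(-5,15) = (-5.0000,15.0000)
o1: d²=20 ≤ ρ²=43; F_rep = 38·(4,-2)/20² = (0.3800,-0.1900)
F = F_att + ΣF_rep = (-4.6200,14.8100)
Δp = p'−p = (-0.9240,2.9620); α = Δx/Fx = (-231/250) / (-231/50) = 1/5
check: Δy/Fy = (1481/500) / (1481/100) = 1/5 ✓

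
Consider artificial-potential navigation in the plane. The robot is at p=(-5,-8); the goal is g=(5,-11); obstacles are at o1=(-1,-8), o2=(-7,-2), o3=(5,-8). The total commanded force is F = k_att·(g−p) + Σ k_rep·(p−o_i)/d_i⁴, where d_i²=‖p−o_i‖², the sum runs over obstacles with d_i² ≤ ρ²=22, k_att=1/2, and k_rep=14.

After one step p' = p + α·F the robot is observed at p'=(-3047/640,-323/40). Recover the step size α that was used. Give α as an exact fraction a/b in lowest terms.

F_att = 1/2·(g−p) = 1/2·(10,-3) = (5.0000,-1.5000)
o1: d²=16 ≤ ρ²=22; F_rep = 14·(-4,0)/16² = (-0.2188,0.0000)
o2: d²=40 > ρ²=22 → inactive
o3: d²=100 > ρ²=22 → inactive
F = F_att + ΣF_rep = (4.7812,-1.5000)
Δp = p'−p = (0.2391,-0.0750); α = Δx/Fx = (153/640) / (153/32) = 1/20
check: Δy/Fy = (-3/40) / (-3/2) = 1/20 ✓

α = 1/20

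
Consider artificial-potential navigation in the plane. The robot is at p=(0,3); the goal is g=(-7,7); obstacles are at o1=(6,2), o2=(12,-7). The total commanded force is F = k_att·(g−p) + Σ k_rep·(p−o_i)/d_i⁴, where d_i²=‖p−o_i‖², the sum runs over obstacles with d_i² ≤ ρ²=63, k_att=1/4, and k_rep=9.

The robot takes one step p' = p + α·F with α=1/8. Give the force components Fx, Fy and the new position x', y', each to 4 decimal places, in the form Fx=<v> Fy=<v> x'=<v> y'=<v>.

F_att = 1/4·(g−p) = 1/4·(-7,4) = (-1.7500,1.0000)
o1: d²=37 ≤ ρ²=63; F_rep = 9·(-6,1)/37² = (-0.0394,0.0066)
o2: d²=244 > ρ²=63 → inactive
F = F_att + ΣF_rep = (-1.7894,1.0066)
p' = p + 1/8·F = (-0.2237,3.1258)

Fx=-1.7894 Fy=1.0066 x'=-0.2237 y'=3.1258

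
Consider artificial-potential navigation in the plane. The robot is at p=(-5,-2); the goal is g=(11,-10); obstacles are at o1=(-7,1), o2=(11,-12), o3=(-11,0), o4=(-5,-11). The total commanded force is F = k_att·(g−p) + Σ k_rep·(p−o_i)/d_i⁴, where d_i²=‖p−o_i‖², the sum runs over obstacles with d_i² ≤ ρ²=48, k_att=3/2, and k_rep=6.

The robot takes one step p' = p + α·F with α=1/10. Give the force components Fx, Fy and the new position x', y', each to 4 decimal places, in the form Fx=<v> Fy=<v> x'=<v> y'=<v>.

Fx=24.0935 Fy=-12.1140 x'=-2.5906 y'=-3.2114

F_att = 3/2·(g−p) = 3/2·(16,-8) = (24.0000,-12.0000)
o1: d²=13 ≤ ρ²=48; F_rep = 6·(2,-3)/13² = (0.0710,-0.1065)
o2: d²=356 > ρ²=48 → inactive
o3: d²=40 ≤ ρ²=48; F_rep = 6·(6,-2)/40² = (0.0225,-0.0075)
o4: d²=81 > ρ²=48 → inactive
F = F_att + ΣF_rep = (24.0935,-12.1140)
p' = p + 1/10·F = (-2.5906,-3.2114)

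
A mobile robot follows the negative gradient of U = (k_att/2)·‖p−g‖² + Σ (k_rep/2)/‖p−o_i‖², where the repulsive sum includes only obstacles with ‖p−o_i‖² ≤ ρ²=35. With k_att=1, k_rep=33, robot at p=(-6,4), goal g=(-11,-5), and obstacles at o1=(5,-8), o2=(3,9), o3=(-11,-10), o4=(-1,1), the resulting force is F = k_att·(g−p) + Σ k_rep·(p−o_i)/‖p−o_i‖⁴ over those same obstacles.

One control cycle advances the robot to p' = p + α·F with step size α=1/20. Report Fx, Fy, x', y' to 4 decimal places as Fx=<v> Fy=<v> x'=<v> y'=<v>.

Fx=-5.1427 Fy=-8.9144 x'=-6.2571 y'=3.5543

F_att = 1·(g−p) = 1·(-5,-9) = (-5.0000,-9.0000)
o1: d²=265 > ρ²=35 → inactive
o2: d²=106 > ρ²=35 → inactive
o3: d²=221 > ρ²=35 → inactive
o4: d²=34 ≤ ρ²=35; F_rep = 33·(-5,3)/34² = (-0.1427,0.0856)
F = F_att + ΣF_rep = (-5.1427,-8.9144)
p' = p + 1/20·F = (-6.2571,3.5543)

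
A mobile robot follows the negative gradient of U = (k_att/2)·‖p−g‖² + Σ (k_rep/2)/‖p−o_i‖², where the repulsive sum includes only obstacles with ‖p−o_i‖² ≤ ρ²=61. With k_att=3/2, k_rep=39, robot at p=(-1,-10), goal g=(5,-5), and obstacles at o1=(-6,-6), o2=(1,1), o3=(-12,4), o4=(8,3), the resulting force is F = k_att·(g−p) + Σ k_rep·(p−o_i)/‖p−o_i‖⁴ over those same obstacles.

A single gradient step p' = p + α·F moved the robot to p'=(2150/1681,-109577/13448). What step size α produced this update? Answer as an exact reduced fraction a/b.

F_att = 3/2·(g−p) = 3/2·(6,5) = (9.0000,7.5000)
o1: d²=41 ≤ ρ²=61; F_rep = 39·(5,-4)/41² = (0.1160,-0.0928)
o2: d²=125 > ρ²=61 → inactive
o3: d²=317 > ρ²=61 → inactive
o4: d²=250 > ρ²=61 → inactive
F = F_att + ΣF_rep = (9.1160,7.4072)
Δp = p'−p = (2.2790,1.8518); α = Δx/Fx = (3831/1681) / (15324/1681) = 1/4
check: Δy/Fy = (24903/13448) / (24903/3362) = 1/4 ✓

α = 1/4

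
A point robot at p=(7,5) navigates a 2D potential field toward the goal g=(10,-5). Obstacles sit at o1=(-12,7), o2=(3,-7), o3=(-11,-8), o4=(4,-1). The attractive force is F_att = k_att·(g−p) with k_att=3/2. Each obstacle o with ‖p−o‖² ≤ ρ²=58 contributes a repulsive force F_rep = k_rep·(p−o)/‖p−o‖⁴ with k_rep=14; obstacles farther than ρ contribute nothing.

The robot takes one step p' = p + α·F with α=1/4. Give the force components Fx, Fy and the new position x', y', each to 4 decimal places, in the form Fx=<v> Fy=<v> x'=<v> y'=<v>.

F_att = 3/2·(g−p) = 3/2·(3,-10) = (4.5000,-15.0000)
o1: d²=365 > ρ²=58 → inactive
o2: d²=160 > ρ²=58 → inactive
o3: d²=493 > ρ²=58 → inactive
o4: d²=45 ≤ ρ²=58; F_rep = 14·(3,6)/45² = (0.0207,0.0415)
F = F_att + ΣF_rep = (4.5207,-14.9585)
p' = p + 1/4·F = (8.1302,1.2604)

Fx=4.5207 Fy=-14.9585 x'=8.1302 y'=1.2604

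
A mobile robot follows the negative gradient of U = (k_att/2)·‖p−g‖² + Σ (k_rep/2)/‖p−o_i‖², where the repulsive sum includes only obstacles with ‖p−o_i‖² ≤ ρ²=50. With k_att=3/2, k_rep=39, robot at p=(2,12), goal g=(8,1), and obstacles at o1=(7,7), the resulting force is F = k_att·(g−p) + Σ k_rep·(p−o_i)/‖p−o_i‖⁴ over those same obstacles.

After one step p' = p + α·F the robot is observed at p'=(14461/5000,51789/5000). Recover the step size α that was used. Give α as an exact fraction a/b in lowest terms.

F_att = 3/2·(g−p) = 3/2·(6,-11) = (9.0000,-16.5000)
o1: d²=50 ≤ ρ²=50; F_rep = 39·(-5,5)/50² = (-0.0780,0.0780)
F = F_att + ΣF_rep = (8.9220,-16.4220)
Δp = p'−p = (0.8922,-1.6422); α = Δx/Fx = (4461/5000) / (4461/500) = 1/10
check: Δy/Fy = (-8211/5000) / (-8211/500) = 1/10 ✓

α = 1/10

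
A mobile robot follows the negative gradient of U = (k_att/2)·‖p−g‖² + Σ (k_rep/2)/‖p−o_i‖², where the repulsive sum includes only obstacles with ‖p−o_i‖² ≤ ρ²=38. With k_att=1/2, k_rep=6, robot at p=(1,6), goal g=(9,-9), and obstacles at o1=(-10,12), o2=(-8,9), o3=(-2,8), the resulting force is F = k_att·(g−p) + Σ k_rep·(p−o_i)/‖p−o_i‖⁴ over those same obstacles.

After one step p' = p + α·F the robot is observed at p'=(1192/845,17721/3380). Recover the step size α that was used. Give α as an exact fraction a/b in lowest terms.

α = 1/10

F_att = 1/2·(g−p) = 1/2·(8,-15) = (4.0000,-7.5000)
o1: d²=157 > ρ²=38 → inactive
o2: d²=90 > ρ²=38 → inactive
o3: d²=13 ≤ ρ²=38; F_rep = 6·(3,-2)/13² = (0.1065,-0.0710)
F = F_att + ΣF_rep = (4.1065,-7.5710)
Δp = p'−p = (0.4107,-0.7571); α = Δx/Fx = (347/845) / (694/169) = 1/10
check: Δy/Fy = (-2559/3380) / (-2559/338) = 1/10 ✓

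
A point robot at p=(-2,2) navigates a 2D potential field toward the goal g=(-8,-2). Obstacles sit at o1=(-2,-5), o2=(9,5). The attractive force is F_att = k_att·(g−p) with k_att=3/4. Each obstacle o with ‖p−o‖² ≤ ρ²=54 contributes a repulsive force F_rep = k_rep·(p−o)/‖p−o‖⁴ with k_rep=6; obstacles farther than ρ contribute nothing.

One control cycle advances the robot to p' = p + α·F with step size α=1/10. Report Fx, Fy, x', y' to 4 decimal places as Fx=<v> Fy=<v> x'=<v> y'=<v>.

Fx=-4.5000 Fy=-2.9825 x'=-2.4500 y'=1.7017

F_att = 3/4·(g−p) = 3/4·(-6,-4) = (-4.5000,-3.0000)
o1: d²=49 ≤ ρ²=54; F_rep = 6·(0,7)/49² = (0.0000,0.0175)
o2: d²=130 > ρ²=54 → inactive
F = F_att + ΣF_rep = (-4.5000,-2.9825)
p' = p + 1/10·F = (-2.4500,1.7017)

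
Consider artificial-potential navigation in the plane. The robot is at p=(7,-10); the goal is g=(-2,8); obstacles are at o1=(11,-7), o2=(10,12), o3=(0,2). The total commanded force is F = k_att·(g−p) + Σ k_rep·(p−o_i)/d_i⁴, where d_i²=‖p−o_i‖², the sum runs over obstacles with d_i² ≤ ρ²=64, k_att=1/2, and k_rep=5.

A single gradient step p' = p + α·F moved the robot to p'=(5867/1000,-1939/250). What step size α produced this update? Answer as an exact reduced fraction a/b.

F_att = 1/2·(g−p) = 1/2·(-9,18) = (-4.5000,9.0000)
o1: d²=25 ≤ ρ²=64; F_rep = 5·(-4,-3)/25² = (-0.0320,-0.0240)
o2: d²=493 > ρ²=64 → inactive
o3: d²=193 > ρ²=64 → inactive
F = F_att + ΣF_rep = (-4.5320,8.9760)
Δp = p'−p = (-1.1330,2.2440); α = Δx/Fx = (-1133/1000) / (-1133/250) = 1/4
check: Δy/Fy = (561/250) / (1122/125) = 1/4 ✓

α = 1/4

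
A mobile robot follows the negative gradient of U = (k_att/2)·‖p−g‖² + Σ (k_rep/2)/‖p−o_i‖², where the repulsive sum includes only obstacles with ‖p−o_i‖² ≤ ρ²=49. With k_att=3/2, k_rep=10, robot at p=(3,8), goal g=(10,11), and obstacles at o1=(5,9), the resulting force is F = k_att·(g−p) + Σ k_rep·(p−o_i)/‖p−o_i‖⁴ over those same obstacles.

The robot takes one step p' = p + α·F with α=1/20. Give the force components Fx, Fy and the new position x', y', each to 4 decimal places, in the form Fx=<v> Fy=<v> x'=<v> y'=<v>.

Fx=9.7000 Fy=4.1000 x'=3.4850 y'=8.2050

F_att = 3/2·(g−p) = 3/2·(7,3) = (10.5000,4.5000)
o1: d²=5 ≤ ρ²=49; F_rep = 10·(-2,-1)/5² = (-0.8000,-0.4000)
F = F_att + ΣF_rep = (9.7000,4.1000)
p' = p + 1/20·F = (3.4850,8.2050)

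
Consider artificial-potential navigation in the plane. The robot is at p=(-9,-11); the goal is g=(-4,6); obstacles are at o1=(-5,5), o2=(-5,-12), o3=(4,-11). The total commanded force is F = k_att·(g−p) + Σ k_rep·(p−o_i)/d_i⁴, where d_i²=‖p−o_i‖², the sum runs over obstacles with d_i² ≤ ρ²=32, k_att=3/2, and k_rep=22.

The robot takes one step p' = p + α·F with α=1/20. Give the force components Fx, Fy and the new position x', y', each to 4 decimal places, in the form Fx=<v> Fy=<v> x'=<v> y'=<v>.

Fx=7.1955 Fy=25.5761 x'=-8.6402 y'=-9.7212

F_att = 3/2·(g−p) = 3/2·(5,17) = (7.5000,25.5000)
o1: d²=272 > ρ²=32 → inactive
o2: d²=17 ≤ ρ²=32; F_rep = 22·(-4,1)/17² = (-0.3045,0.0761)
o3: d²=169 > ρ²=32 → inactive
F = F_att + ΣF_rep = (7.1955,25.5761)
p' = p + 1/20·F = (-8.6402,-9.7212)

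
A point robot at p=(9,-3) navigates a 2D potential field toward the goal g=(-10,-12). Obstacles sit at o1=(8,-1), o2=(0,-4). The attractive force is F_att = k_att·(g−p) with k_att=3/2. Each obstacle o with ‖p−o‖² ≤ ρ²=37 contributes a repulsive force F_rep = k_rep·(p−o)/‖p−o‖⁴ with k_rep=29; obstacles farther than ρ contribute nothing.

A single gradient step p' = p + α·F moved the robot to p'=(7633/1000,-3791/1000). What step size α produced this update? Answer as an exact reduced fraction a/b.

α = 1/20

F_att = 3/2·(g−p) = 3/2·(-19,-9) = (-28.5000,-13.5000)
o1: d²=5 ≤ ρ²=37; F_rep = 29·(1,-2)/5² = (1.1600,-2.3200)
o2: d²=82 > ρ²=37 → inactive
F = F_att + ΣF_rep = (-27.3400,-15.8200)
Δp = p'−p = (-1.3670,-0.7910); α = Δx/Fx = (-1367/1000) / (-1367/50) = 1/20
check: Δy/Fy = (-791/1000) / (-791/50) = 1/20 ✓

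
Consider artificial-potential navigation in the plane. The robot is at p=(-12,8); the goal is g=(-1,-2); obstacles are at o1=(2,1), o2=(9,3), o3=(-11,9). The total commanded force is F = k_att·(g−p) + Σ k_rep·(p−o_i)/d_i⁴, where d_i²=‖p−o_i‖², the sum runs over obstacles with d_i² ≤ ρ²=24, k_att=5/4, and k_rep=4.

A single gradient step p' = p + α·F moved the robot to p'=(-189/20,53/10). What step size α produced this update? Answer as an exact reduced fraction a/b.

F_att = 5/4·(g−p) = 5/4·(11,-10) = (13.7500,-12.5000)
o1: d²=245 > ρ²=24 → inactive
o2: d²=466 > ρ²=24 → inactive
o3: d²=2 ≤ ρ²=24; F_rep = 4·(-1,-1)/2² = (-1.0000,-1.0000)
F = F_att + ΣF_rep = (12.7500,-13.5000)
Δp = p'−p = (2.5500,-2.7000); α = Δx/Fx = (51/20) / (51/4) = 1/5
check: Δy/Fy = (-27/10) / (-27/2) = 1/5 ✓

α = 1/5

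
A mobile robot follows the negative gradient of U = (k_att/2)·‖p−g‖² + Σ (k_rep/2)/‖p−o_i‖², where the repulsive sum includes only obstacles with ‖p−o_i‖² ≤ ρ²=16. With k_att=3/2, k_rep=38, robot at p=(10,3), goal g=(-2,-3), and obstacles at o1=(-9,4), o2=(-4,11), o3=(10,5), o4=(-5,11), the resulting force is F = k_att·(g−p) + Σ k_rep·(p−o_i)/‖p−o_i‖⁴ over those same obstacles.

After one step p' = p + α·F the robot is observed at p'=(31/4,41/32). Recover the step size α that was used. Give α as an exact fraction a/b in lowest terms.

F_att = 3/2·(g−p) = 3/2·(-12,-6) = (-18.0000,-9.0000)
o1: d²=362 > ρ²=16 → inactive
o2: d²=260 > ρ²=16 → inactive
o3: d²=4 ≤ ρ²=16; F_rep = 38·(0,-2)/4² = (0.0000,-4.7500)
o4: d²=289 > ρ²=16 → inactive
F = F_att + ΣF_rep = (-18.0000,-13.7500)
Δp = p'−p = (-2.2500,-1.7188); α = Δx/Fx = (-9/4) / (-18) = 1/8
check: Δy/Fy = (-55/32) / (-55/4) = 1/8 ✓

α = 1/8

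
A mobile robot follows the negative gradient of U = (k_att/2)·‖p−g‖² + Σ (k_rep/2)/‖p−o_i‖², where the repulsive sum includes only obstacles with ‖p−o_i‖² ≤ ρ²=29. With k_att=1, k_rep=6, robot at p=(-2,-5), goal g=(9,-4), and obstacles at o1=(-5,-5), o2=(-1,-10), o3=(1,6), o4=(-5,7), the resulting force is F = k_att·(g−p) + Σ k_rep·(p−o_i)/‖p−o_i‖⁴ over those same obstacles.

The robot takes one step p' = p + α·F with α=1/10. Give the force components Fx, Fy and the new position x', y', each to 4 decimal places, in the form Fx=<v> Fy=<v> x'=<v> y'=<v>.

Fx=11.2133 Fy=1.0444 x'=-0.8787 y'=-4.8956

F_att = 1·(g−p) = 1·(11,1) = (11.0000,1.0000)
o1: d²=9 ≤ ρ²=29; F_rep = 6·(3,0)/9² = (0.2222,0.0000)
o2: d²=26 ≤ ρ²=29; F_rep = 6·(-1,5)/26² = (-0.0089,0.0444)
o3: d²=130 > ρ²=29 → inactive
o4: d²=153 > ρ²=29 → inactive
F = F_att + ΣF_rep = (11.2133,1.0444)
p' = p + 1/10·F = (-0.8787,-4.8956)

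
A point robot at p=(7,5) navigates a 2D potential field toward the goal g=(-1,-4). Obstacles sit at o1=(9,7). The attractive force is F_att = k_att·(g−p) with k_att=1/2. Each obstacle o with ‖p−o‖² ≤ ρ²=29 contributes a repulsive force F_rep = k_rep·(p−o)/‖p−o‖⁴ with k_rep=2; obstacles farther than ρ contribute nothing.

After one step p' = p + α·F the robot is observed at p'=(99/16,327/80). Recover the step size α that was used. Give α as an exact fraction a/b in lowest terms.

F_att = 1/2·(g−p) = 1/2·(-8,-9) = (-4.0000,-4.5000)
o1: d²=8 ≤ ρ²=29; F_rep = 2·(-2,-2)/8² = (-0.0625,-0.0625)
F = F_att + ΣF_rep = (-4.0625,-4.5625)
Δp = p'−p = (-0.8125,-0.9125); α = Δx/Fx = (-13/16) / (-65/16) = 1/5
check: Δy/Fy = (-73/80) / (-73/16) = 1/5 ✓

α = 1/5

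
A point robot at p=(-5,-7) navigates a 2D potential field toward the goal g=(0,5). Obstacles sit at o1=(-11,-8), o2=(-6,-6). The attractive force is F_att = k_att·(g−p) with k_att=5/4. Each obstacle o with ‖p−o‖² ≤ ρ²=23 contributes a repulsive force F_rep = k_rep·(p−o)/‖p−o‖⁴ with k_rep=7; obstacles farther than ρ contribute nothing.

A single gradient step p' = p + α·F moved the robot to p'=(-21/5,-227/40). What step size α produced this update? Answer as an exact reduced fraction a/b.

α = 1/10

F_att = 5/4·(g−p) = 5/4·(5,12) = (6.2500,15.0000)
o1: d²=37 > ρ²=23 → inactive
o2: d²=2 ≤ ρ²=23; F_rep = 7·(1,-1)/2² = (1.7500,-1.7500)
F = F_att + ΣF_rep = (8.0000,13.2500)
Δp = p'−p = (0.8000,1.3250); α = Δx/Fx = (4/5) / (8) = 1/10
check: Δy/Fy = (53/40) / (53/4) = 1/10 ✓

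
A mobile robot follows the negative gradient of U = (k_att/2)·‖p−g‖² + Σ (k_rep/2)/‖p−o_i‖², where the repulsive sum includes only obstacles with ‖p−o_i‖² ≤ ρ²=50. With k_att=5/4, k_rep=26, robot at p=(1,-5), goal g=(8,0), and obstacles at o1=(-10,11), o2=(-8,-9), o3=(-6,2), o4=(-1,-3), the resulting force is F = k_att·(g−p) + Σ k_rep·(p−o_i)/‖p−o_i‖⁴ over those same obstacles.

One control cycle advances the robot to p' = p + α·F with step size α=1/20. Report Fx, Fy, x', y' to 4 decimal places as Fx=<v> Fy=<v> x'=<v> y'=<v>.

Fx=9.5625 Fy=5.4375 x'=1.4781 y'=-4.7281

F_att = 5/4·(g−p) = 5/4·(7,5) = (8.7500,6.2500)
o1: d²=377 > ρ²=50 → inactive
o2: d²=97 > ρ²=50 → inactive
o3: d²=98 > ρ²=50 → inactive
o4: d²=8 ≤ ρ²=50; F_rep = 26·(2,-2)/8² = (0.8125,-0.8125)
F = F_att + ΣF_rep = (9.5625,5.4375)
p' = p + 1/20·F = (1.4781,-4.7281)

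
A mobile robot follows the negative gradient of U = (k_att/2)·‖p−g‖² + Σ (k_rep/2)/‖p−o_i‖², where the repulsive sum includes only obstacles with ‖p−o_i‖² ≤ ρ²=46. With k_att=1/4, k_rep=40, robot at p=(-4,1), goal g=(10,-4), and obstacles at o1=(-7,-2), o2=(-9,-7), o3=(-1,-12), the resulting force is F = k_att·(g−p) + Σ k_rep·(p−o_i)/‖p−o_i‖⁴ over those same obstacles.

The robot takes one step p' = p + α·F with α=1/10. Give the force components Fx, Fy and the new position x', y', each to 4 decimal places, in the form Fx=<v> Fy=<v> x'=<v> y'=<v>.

Fx=3.8704 Fy=-0.8796 x'=-3.6130 y'=0.9120

F_att = 1/4·(g−p) = 1/4·(14,-5) = (3.5000,-1.2500)
o1: d²=18 ≤ ρ²=46; F_rep = 40·(3,3)/18² = (0.3704,0.3704)
o2: d²=89 > ρ²=46 → inactive
o3: d²=178 > ρ²=46 → inactive
F = F_att + ΣF_rep = (3.8704,-0.8796)
p' = p + 1/10·F = (-3.6130,0.9120)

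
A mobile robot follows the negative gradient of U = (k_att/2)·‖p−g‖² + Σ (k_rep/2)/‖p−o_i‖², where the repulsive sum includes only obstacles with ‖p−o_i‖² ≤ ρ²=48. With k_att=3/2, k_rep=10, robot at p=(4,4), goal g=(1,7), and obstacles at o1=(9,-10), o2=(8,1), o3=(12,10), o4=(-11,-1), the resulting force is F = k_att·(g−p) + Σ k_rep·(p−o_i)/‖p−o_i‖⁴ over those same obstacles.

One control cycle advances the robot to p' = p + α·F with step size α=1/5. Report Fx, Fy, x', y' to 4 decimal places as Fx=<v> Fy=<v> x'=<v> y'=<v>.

Fx=-4.5640 Fy=4.5480 x'=3.0872 y'=4.9096

F_att = 3/2·(g−p) = 3/2·(-3,3) = (-4.5000,4.5000)
o1: d²=221 > ρ²=48 → inactive
o2: d²=25 ≤ ρ²=48; F_rep = 10·(-4,3)/25² = (-0.0640,0.0480)
o3: d²=100 > ρ²=48 → inactive
o4: d²=250 > ρ²=48 → inactive
F = F_att + ΣF_rep = (-4.5640,4.5480)
p' = p + 1/5·F = (3.0872,4.9096)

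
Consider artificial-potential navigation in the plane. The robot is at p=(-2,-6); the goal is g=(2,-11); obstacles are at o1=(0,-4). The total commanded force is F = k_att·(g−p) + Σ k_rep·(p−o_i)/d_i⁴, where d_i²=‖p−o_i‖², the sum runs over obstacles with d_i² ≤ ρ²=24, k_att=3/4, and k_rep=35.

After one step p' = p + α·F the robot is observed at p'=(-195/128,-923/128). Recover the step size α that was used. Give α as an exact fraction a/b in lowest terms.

F_att = 3/4·(g−p) = 3/4·(4,-5) = (3.0000,-3.7500)
o1: d²=8 ≤ ρ²=24; F_rep = 35·(-2,-2)/8² = (-1.0938,-1.0938)
F = F_att + ΣF_rep = (1.9062,-4.8438)
Δp = p'−p = (0.4766,-1.2109); α = Δx/Fx = (61/128) / (61/32) = 1/4
check: Δy/Fy = (-155/128) / (-155/32) = 1/4 ✓

α = 1/4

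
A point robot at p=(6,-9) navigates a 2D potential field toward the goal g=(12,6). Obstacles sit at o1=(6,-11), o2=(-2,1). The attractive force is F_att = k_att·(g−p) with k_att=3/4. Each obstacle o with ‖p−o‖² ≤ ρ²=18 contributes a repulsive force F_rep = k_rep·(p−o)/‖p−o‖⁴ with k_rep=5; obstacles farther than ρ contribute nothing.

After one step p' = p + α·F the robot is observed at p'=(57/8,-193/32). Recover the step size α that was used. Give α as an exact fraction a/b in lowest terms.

α = 1/4

F_att = 3/4·(g−p) = 3/4·(6,15) = (4.5000,11.2500)
o1: d²=4 ≤ ρ²=18; F_rep = 5·(0,2)/4² = (0.0000,0.6250)
o2: d²=164 > ρ²=18 → inactive
F = F_att + ΣF_rep = (4.5000,11.8750)
Δp = p'−p = (1.1250,2.9688); α = Δx/Fx = (9/8) / (9/2) = 1/4
check: Δy/Fy = (95/32) / (95/8) = 1/4 ✓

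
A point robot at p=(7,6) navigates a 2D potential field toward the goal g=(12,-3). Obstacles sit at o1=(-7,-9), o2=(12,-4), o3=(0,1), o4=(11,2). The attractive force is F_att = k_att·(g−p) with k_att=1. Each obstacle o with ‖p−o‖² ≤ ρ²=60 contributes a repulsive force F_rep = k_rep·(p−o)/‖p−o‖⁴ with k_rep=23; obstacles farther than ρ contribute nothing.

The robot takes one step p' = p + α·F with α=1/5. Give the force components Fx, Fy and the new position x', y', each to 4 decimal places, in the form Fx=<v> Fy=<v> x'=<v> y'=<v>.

Fx=4.9102 Fy=-8.9102 x'=7.9820 y'=4.2180

F_att = 1·(g−p) = 1·(5,-9) = (5.0000,-9.0000)
o1: d²=421 > ρ²=60 → inactive
o2: d²=125 > ρ²=60 → inactive
o3: d²=74 > ρ²=60 → inactive
o4: d²=32 ≤ ρ²=60; F_rep = 23·(-4,4)/32² = (-0.0898,0.0898)
F = F_att + ΣF_rep = (4.9102,-8.9102)
p' = p + 1/5·F = (7.9820,4.2180)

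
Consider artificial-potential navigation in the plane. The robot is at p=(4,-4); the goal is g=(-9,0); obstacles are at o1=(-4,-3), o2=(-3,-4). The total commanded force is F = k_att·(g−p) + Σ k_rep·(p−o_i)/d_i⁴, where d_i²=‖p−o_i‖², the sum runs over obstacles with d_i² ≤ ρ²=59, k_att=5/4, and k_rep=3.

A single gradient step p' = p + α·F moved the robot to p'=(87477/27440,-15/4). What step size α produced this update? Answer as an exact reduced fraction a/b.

F_att = 5/4·(g−p) = 5/4·(-13,4) = (-16.2500,5.0000)
o1: d²=65 > ρ²=59 → inactive
o2: d²=49 ≤ ρ²=59; F_rep = 3·(7,0)/49² = (0.0087,0.0000)
F = F_att + ΣF_rep = (-16.2413,5.0000)
Δp = p'−p = (-0.8121,0.2500); α = Δx/Fx = (-22283/27440) / (-22283/1372) = 1/20
check: Δy/Fy = (1/4) / (5) = 1/20 ✓

α = 1/20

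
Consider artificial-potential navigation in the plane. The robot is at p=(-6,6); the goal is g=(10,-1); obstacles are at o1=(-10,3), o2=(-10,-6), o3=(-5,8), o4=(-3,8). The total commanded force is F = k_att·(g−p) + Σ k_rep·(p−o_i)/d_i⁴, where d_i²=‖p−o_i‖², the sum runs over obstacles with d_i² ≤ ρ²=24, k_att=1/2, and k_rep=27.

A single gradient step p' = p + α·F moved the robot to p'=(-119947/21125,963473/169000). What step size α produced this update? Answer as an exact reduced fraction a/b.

F_att = 1/2·(g−p) = 1/2·(16,-7) = (8.0000,-3.5000)
o1: d²=25 > ρ²=24 → inactive
o2: d²=160 > ρ²=24 → inactive
o3: d²=5 ≤ ρ²=24; F_rep = 27·(-1,-2)/5² = (-1.0800,-2.1600)
o4: d²=13 ≤ ρ²=24; F_rep = 27·(-3,-2)/13² = (-0.4793,-0.3195)
F = F_att + ΣF_rep = (6.4407,-5.9795)
Δp = p'−p = (0.3220,-0.2990); α = Δx/Fx = (6803/21125) / (27212/4225) = 1/20
check: Δy/Fy = (-50527/169000) / (-50527/8450) = 1/20 ✓

α = 1/20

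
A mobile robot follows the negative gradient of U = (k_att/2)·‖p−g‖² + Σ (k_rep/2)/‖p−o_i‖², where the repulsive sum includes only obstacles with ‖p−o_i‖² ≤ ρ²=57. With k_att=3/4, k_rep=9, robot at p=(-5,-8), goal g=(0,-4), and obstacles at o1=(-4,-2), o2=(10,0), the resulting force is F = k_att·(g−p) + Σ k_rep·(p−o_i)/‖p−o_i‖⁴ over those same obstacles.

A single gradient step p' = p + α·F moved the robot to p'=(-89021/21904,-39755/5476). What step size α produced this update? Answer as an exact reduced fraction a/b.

α = 1/4

F_att = 3/4·(g−p) = 3/4·(5,4) = (3.7500,3.0000)
o1: d²=37 ≤ ρ²=57; F_rep = 9·(-1,-6)/37² = (-0.0066,-0.0394)
o2: d²=289 > ρ²=57 → inactive
F = F_att + ΣF_rep = (3.7434,2.9606)
Δp = p'−p = (0.9359,0.7401); α = Δx/Fx = (20499/21904) / (20499/5476) = 1/4
check: Δy/Fy = (4053/5476) / (4053/1369) = 1/4 ✓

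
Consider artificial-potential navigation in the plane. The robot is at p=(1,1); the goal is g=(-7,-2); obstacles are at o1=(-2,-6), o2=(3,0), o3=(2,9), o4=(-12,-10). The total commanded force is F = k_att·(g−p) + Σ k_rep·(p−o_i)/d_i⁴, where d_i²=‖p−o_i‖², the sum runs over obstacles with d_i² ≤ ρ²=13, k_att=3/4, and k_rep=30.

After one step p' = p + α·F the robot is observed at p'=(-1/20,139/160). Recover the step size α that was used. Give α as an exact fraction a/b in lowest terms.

α = 1/8

F_att = 3/4·(g−p) = 3/4·(-8,-3) = (-6.0000,-2.2500)
o1: d²=58 > ρ²=13 → inactive
o2: d²=5 ≤ ρ²=13; F_rep = 30·(-2,1)/5² = (-2.4000,1.2000)
o3: d²=65 > ρ²=13 → inactive
o4: d²=290 > ρ²=13 → inactive
F = F_att + ΣF_rep = (-8.4000,-1.0500)
Δp = p'−p = (-1.0500,-0.1313); α = Δx/Fx = (-21/20) / (-42/5) = 1/8
check: Δy/Fy = (-21/160) / (-21/20) = 1/8 ✓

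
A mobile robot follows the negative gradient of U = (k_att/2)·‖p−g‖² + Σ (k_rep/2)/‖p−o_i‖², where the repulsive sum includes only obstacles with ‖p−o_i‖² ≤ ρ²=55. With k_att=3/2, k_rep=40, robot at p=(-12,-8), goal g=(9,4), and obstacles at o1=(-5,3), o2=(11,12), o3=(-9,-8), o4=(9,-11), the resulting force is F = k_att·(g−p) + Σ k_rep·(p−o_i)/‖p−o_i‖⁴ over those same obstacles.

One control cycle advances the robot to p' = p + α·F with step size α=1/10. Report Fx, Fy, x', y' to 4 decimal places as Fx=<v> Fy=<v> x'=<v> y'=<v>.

F_att = 3/2·(g−p) = 3/2·(21,12) = (31.5000,18.0000)
o1: d²=170 > ρ²=55 → inactive
o2: d²=929 > ρ²=55 → inactive
o3: d²=9 ≤ ρ²=55; F_rep = 40·(-3,0)/9² = (-1.4815,0.0000)
o4: d²=450 > ρ²=55 → inactive
F = F_att + ΣF_rep = (30.0185,18.0000)
p' = p + 1/10·F = (-8.9981,-6.2000)

Fx=30.0185 Fy=18.0000 x'=-8.9981 y'=-6.2000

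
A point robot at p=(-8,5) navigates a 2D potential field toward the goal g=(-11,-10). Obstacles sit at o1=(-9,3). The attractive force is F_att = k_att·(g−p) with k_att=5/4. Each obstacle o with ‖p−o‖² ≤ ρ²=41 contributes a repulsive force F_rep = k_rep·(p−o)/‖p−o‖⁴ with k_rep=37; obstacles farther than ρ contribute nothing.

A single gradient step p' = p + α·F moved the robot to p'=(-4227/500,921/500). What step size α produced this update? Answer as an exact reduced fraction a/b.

α = 1/5

F_att = 5/4·(g−p) = 5/4·(-3,-15) = (-3.7500,-18.7500)
o1: d²=5 ≤ ρ²=41; F_rep = 37·(1,2)/5² = (1.4800,2.9600)
F = F_att + ΣF_rep = (-2.2700,-15.7900)
Δp = p'−p = (-0.4540,-3.1580); α = Δx/Fx = (-227/500) / (-227/100) = 1/5
check: Δy/Fy = (-1579/500) / (-1579/100) = 1/5 ✓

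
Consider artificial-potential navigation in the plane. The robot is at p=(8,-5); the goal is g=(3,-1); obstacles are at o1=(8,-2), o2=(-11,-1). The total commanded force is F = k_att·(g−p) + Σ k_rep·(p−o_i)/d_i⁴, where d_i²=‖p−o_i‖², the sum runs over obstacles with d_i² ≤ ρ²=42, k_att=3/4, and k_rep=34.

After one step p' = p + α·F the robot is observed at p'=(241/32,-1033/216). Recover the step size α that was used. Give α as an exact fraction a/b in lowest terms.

α = 1/8

F_att = 3/4·(g−p) = 3/4·(-5,4) = (-3.7500,3.0000)
o1: d²=9 ≤ ρ²=42; F_rep = 34·(0,-3)/9² = (0.0000,-1.2593)
o2: d²=377 > ρ²=42 → inactive
F = F_att + ΣF_rep = (-3.7500,1.7407)
Δp = p'−p = (-0.4688,0.2176); α = Δx/Fx = (-15/32) / (-15/4) = 1/8
check: Δy/Fy = (47/216) / (47/27) = 1/8 ✓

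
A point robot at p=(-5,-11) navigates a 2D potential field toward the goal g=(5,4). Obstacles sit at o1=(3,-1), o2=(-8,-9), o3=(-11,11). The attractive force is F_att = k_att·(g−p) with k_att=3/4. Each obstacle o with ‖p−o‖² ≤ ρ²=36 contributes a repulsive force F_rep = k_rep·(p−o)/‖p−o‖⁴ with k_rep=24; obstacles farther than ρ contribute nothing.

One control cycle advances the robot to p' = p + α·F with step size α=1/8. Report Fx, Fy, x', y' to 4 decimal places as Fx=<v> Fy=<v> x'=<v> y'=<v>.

F_att = 3/4·(g−p) = 3/4·(10,15) = (7.5000,11.2500)
o1: d²=164 > ρ²=36 → inactive
o2: d²=13 ≤ ρ²=36; F_rep = 24·(3,-2)/13² = (0.4260,-0.2840)
o3: d²=520 > ρ²=36 → inactive
F = F_att + ΣF_rep = (7.9260,10.9660)
p' = p + 1/8·F = (-4.0092,-9.6293)

Fx=7.9260 Fy=10.9660 x'=-4.0092 y'=-9.6293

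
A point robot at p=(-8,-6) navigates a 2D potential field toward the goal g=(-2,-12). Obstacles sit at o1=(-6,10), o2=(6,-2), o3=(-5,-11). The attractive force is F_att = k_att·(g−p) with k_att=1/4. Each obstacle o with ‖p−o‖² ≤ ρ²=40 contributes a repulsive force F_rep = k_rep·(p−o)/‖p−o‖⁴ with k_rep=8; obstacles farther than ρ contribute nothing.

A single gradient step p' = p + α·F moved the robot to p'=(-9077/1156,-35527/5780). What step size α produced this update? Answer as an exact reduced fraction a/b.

α = 1/10

F_att = 1/4·(g−p) = 1/4·(6,-6) = (1.5000,-1.5000)
o1: d²=260 > ρ²=40 → inactive
o2: d²=212 > ρ²=40 → inactive
o3: d²=34 ≤ ρ²=40; F_rep = 8·(-3,5)/34² = (-0.0208,0.0346)
F = F_att + ΣF_rep = (1.4792,-1.4654)
Δp = p'−p = (0.1479,-0.1465); α = Δx/Fx = (171/1156) / (855/578) = 1/10
check: Δy/Fy = (-847/5780) / (-847/578) = 1/10 ✓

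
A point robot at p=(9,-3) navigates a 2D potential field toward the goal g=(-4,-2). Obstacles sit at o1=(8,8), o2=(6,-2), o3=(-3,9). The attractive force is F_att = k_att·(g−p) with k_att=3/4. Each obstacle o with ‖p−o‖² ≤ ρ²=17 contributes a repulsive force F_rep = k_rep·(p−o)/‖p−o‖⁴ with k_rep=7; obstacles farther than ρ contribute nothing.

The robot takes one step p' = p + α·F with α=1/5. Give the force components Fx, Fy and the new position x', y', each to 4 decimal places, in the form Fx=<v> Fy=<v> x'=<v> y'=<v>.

Fx=-9.5400 Fy=0.6800 x'=7.0920 y'=-2.8640

F_att = 3/4·(g−p) = 3/4·(-13,1) = (-9.7500,0.7500)
o1: d²=122 > ρ²=17 → inactive
o2: d²=10 ≤ ρ²=17; F_rep = 7·(3,-1)/10² = (0.2100,-0.0700)
o3: d²=288 > ρ²=17 → inactive
F = F_att + ΣF_rep = (-9.5400,0.6800)
p' = p + 1/5·F = (7.0920,-2.8640)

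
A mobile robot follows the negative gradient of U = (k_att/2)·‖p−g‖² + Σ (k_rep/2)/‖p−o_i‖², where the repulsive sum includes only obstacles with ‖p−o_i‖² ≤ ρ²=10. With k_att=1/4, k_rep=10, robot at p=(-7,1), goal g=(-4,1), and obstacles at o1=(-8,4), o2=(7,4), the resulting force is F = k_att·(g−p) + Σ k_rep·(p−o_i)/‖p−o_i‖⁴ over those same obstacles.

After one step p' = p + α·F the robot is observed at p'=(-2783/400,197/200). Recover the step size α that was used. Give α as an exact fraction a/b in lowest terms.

F_att = 1/4·(g−p) = 1/4·(3,0) = (0.7500,0.0000)
o1: d²=10 ≤ ρ²=10; F_rep = 10·(1,-3)/10² = (0.1000,-0.3000)
o2: d²=205 > ρ²=10 → inactive
F = F_att + ΣF_rep = (0.8500,-0.3000)
Δp = p'−p = (0.0425,-0.0150); α = Δx/Fx = (17/400) / (17/20) = 1/20
check: Δy/Fy = (-3/200) / (-3/10) = 1/20 ✓

α = 1/20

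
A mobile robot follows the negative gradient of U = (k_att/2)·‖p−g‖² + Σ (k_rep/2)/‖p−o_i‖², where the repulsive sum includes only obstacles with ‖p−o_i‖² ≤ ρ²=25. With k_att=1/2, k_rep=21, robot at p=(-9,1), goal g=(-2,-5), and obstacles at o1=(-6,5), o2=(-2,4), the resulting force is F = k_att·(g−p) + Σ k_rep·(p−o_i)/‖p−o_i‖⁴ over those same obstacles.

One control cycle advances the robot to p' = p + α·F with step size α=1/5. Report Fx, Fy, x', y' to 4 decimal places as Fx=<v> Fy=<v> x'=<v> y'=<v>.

Fx=3.3992 Fy=-3.1344 x'=-8.3202 y'=0.3731

F_att = 1/2·(g−p) = 1/2·(7,-6) = (3.5000,-3.0000)
o1: d²=25 ≤ ρ²=25; F_rep = 21·(-3,-4)/25² = (-0.1008,-0.1344)
o2: d²=58 > ρ²=25 → inactive
F = F_att + ΣF_rep = (3.3992,-3.1344)
p' = p + 1/5·F = (-8.3202,0.3731)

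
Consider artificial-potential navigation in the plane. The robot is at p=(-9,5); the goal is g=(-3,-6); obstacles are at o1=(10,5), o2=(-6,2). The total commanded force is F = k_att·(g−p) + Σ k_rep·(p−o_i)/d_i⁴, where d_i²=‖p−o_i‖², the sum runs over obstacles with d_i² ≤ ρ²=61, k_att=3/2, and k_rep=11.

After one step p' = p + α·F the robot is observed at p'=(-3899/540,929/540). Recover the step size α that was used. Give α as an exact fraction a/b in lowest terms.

α = 1/5

F_att = 3/2·(g−p) = 3/2·(6,-11) = (9.0000,-16.5000)
o1: d²=361 > ρ²=61 → inactive
o2: d²=18 ≤ ρ²=61; F_rep = 11·(-3,3)/18² = (-0.1019,0.1019)
F = F_att + ΣF_rep = (8.8981,-16.3981)
Δp = p'−p = (1.7796,-3.2796); α = Δx/Fx = (961/540) / (961/108) = 1/5
check: Δy/Fy = (-1771/540) / (-1771/108) = 1/5 ✓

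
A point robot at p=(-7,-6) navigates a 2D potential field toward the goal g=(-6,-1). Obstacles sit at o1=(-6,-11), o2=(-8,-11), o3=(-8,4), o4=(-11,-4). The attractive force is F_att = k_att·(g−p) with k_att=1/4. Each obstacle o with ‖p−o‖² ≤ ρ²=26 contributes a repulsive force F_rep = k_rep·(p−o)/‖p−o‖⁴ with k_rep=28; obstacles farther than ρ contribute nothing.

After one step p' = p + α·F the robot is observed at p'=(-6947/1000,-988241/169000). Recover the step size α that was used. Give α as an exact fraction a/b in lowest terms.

F_att = 1/4·(g−p) = 1/4·(1,5) = (0.2500,1.2500)
o1: d²=26 ≤ ρ²=26; F_rep = 28·(-1,5)/26² = (-0.0414,0.2071)
o2: d²=26 ≤ ρ²=26; F_rep = 28·(1,5)/26² = (0.0414,0.2071)
o3: d²=101 > ρ²=26 → inactive
o4: d²=20 ≤ ρ²=26; F_rep = 28·(4,-2)/20² = (0.2800,-0.1400)
F = F_att + ΣF_rep = (0.5300,1.5242)
Δp = p'−p = (0.0530,0.1524); α = Δx/Fx = (53/1000) / (53/100) = 1/10
check: Δy/Fy = (25759/169000) / (25759/16900) = 1/10 ✓

α = 1/10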